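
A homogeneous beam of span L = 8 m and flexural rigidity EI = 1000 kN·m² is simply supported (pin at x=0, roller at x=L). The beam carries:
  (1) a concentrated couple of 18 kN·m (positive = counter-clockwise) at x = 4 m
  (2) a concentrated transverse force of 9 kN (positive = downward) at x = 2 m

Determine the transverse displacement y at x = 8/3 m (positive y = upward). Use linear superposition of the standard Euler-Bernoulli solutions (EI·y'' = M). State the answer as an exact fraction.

Load 1 — applied couple M₀=18 kN·m at a=4 m (b=L-a=4):
  y_1 = (M₀x³/(6L)+C₁x)/EI  [x≤a] with C₁=M₀(3b²-L²)/(6L)=-6 = (18·(8/3)³/(6·8)+(-6)·(8/3))/1000 = -2/225 m
Load 2 — point force P=9 kN at a=2 m (b=L-a=6):
  y_2 = -Pa(L-x)(2Lx-a²-x²)/(6LEI)  [x>a] = -9·2·(8-(8/3))·(2·8·(8/3)-2²-(8/3)²)/(6·8·1000) = -71/1125 m
Superposition: y = Σ y_i = -9/125 m ≈ -0.072000 m

y(8/3) = -9/125 m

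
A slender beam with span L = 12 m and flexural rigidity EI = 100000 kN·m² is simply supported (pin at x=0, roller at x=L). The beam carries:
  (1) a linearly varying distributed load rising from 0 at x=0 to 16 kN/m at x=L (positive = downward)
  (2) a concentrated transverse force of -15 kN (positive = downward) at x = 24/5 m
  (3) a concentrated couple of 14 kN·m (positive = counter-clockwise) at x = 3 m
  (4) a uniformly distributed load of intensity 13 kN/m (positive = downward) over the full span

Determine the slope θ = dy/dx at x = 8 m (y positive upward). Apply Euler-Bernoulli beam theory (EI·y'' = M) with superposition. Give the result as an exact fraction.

Load 1 — triangular load w₀=16 kN/m (0→w₀ over full span):
  θ_1 = -w₀(7L⁴-30L²x²+15x⁴)/(360LEI) = -16·(7·12⁴-30·12²·8²+15·8⁴)/(360·12·100000) = 364/140625 rad
Load 2 — point force P=-15 kN at a=24/5 m (b=L-a=36/5):
  θ_2 = -Pa(2L²-6Lx+3x²+a²)/(6LEI)  [x>a] = -(-15)·(24/5)·(2·12²-6·12·8+3·8²+(24/5)²)/(6·12·100000) = -57/78125 rad
Load 3 — applied couple M₀=14 kN·m at a=3 m (b=L-a=9):
  θ_3 = (M₀x²/(2L)-M₀(x-a)+C₁)/EI  [x>a] with C₁=M₀(3b²-L²)/(6L)=77/4 = (14·8²/(2·12)-14·(8-3)+(77/4))/100000 = -161/1200000 rad
Load 4 — uniform load w=13 kN/m over full span:
  θ_4 = -w(L³-6Lx²+4x³)/(24EI) = -13·(12³-6·12·8²+4·8³)/(24·100000) = 169/37500 rad
Superposition: θ = Σ θ_i = 560821/90000000 rad ≈ 0.006231 rad

θ(8) = 560821/90000000 rad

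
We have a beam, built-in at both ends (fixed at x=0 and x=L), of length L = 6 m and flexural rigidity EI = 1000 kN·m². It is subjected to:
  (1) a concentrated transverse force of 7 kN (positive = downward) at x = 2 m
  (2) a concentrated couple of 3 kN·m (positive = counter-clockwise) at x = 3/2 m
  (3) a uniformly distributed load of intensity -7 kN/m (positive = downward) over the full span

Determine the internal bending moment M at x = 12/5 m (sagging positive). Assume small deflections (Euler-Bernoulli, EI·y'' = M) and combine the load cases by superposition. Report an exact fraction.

Load 1 — point force P=7 kN at a=2 m (b=L-a=4):
  M_1 = Pa²(a+3b)(L-x)/L³ - Pa²b/L²  [x>a] = 7·2²·(2+3·4)·(6-(12/5))/6³ - 7·2²·4/6² = 154/45 kN·m
Load 2 — applied couple M₀=3 kN·m at a=3/2 m (b=L-a=9/2):
  M_2 = R_Ax - M_A - M₀  [x>a] with R_A=9/16, M_A=-9/16 = (9/16)·(12/5) - (-9/16) - 3 = -87/80 kN·m
Load 3 — uniform load w=-7 kN/m over full span:
  M_3 = wLx/2 - wL²/12 - wx²/2 = (-7)·6·(12/5)/2 - (-7)·6²/12 - (-7)·(12/5)²/2 = -231/25 kN·m
Superposition: M = Σ M_i = -24859/3600 kN·m ≈ -6.905278 kN·m

M(12/5) = -24859/3600 kN·m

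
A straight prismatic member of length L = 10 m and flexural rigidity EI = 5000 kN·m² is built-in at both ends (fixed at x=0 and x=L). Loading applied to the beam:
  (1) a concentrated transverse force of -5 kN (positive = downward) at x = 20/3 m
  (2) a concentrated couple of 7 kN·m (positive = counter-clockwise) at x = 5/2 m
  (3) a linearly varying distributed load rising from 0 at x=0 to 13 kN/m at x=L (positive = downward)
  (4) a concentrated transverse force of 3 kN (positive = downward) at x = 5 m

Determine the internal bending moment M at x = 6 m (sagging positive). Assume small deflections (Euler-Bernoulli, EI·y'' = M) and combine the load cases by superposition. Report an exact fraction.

Load 1 — point force P=-5 kN at a=20/3 m (b=L-a=10/3):
  M_1 = Pb²(3a+b)x/L³ - Pab²/L²  [x≤a] = (-5)·(10/3)²·(3·(20/3)+(10/3))·6/10³ - (-5)·(20/3)·(10/3)²/10² = -110/27 kN·m
Load 2 — applied couple M₀=7 kN·m at a=5/2 m (b=L-a=15/2):
  M_2 = R_Ax - M_A - M₀  [x>a] with R_A=63/80, M_A=-21/16 = (63/80)·6 - (-21/16) - 7 = -77/80 kN·m
Load 3 — triangular load w₀=13 kN/m (0→w₀ over full span):
  M_3 = 3w₀Lx/20 - w₀L²/30 - w₀x³/(6L) = 3·13·10·6/20 - 13·10²/30 - 13·6³/(6·10) = 403/15 kN·m
Load 4 — point force P=3 kN at a=5 m (b=L-a=5):
  M_4 = Pa²(a+3b)(L-x)/L³ - Pa²b/L²  [x>a] = 3·5²·(5+3·5)·(10-6)/10³ - 3·5²·5/10² = 9/4 kN·m
Superposition: M = Σ M_i = 52013/2160 kN·m ≈ 24.080093 kN·m

M(6) = 52013/2160 kN·m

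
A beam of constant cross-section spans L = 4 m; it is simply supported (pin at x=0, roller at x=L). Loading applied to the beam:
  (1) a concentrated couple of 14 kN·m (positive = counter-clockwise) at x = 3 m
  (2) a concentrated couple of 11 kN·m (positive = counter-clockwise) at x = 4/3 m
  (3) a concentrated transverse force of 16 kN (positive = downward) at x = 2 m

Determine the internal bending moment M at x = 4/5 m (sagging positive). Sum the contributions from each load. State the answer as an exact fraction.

M(4/5) = 57/5 kN·m

Load 1 — applied couple M₀=14 kN·m at a=3 m (b=L-a=1):
  M_1 = M₀x/L  [x≤a] = 14·(4/5)/4 = 14/5 kN·m
Load 2 — applied couple M₀=11 kN·m at a=4/3 m (b=L-a=8/3):
  M_2 = M₀x/L  [x≤a] = 11·(4/5)/4 = 11/5 kN·m
Load 3 — point force P=16 kN at a=2 m (b=L-a=2):
  M_3 = Pbx/L  [x≤a] = 16·2·(4/5)/4 = 32/5 kN·m
Superposition: M = Σ M_i = 57/5 kN·m ≈ 11.400000 kN·m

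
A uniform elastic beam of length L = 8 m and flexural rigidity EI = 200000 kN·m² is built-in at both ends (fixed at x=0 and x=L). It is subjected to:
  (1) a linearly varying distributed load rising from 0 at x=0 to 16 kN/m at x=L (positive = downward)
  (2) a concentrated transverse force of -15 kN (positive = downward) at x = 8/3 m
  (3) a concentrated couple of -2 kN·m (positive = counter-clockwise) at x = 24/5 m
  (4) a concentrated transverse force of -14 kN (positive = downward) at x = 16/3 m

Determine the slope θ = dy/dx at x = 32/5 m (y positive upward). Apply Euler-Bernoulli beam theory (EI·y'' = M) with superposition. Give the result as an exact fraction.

θ(32/5) = 13033/210937500 rad

Load 1 — triangular load w₀=16 kN/m (0→w₀ over full span):
  θ_1 = -w₀(2x(L-x)(L-2x)(x+2L)+x²(L-x)²)/(120LEI) = -16·(2·(32/5)·(8-(32/5))·(8-2·(32/5))·((32/5)+2·8)+(32/5)²·(8-(32/5))²)/(120·8·200000) = 1024/5859375 rad
Load 2 — point force P=-15 kN at a=8/3 m (b=L-a=16/3):
  θ_2 = Pa²(L-x)(2bL-(3b+a)(L-x))/(2L³EI)  [x>a] = (-15)·(8/3)²·(8-(32/5))·(2·(16/3)·8-(3·(16/3)+(8/3))·(8-(32/5)))/(2·8³·200000) = -13/281250 rad
Load 3 — applied couple M₀=-2 kN·m at a=24/5 m (b=L-a=16/5):
  θ_3 = (R_Ax²/2 - M_Ax - M₀(x-a))/EI  [x>a] with R_A=-9/25, M_A=-16/25 = ((-9/25)·(32/5)²/2 - (-16/25)·(32/5) - (-2)·((32/5)-(24/5)))/200000 = -3/7812500 rad
Load 4 — point force P=-14 kN at a=16/3 m (b=L-a=8/3):
  θ_4 = Pa²(L-x)(2bL-(3b+a)(L-x))/(2L³EI)  [x>a] = (-14)·(16/3)²·(8-(32/5))·(2·(8/3)·8-(3·(8/3)+(16/3))·(8-(32/5)))/(2·8³·200000) = -28/421875 rad
Superposition: θ = Σ θ_i = 13033/210937500 rad ≈ 0.000062 rad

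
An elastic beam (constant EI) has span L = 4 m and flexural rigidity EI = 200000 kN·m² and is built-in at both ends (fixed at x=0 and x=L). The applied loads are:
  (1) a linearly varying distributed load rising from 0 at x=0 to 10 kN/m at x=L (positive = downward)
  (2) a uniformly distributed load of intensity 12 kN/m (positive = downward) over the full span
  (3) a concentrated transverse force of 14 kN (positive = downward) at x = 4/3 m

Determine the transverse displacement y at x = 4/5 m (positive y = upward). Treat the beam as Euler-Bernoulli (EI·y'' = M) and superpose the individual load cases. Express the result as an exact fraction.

Load 1 — triangular load w₀=10 kN/m (0→w₀ over full span):
  y_1 = -w₀x²(L-x)²(x+2L)/(120LEI) = -10·(4/5)²·(4-(4/5))²·((4/5)+2·4)/(120·4·200000) = -176/29296875 m
Load 2 — uniform load w=12 kN/m over full span:
  y_2 = -wx²(L-x)²/(24EI) = -12·(4/5)²·(4-(4/5))²/(24·200000) = -32/1953125 m
Load 3 — point force P=14 kN at a=4/3 m (b=L-a=8/3):
  y_3 = -Pb²x²(3aL-(3a+b)x)/(6L³EI)  [x≤a] = -14·(8/3)²·(4/5)²·(3·(4/3)·4-(3·(4/3)+(8/3))·(4/5))/(6·4³·200000) = -56/6328125 m
Superposition: y = Σ y_i = -24712/791015625 m ≈ -0.000031 m

y(4/5) = -24712/791015625 m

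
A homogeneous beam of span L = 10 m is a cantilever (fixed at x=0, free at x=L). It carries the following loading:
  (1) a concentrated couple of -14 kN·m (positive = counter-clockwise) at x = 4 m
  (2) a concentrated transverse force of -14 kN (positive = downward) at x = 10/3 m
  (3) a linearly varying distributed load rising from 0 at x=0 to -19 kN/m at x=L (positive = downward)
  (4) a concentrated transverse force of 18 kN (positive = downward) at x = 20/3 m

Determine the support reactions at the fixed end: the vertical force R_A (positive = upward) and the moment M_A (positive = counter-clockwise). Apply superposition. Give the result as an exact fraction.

R_A = -91 kN, M_A = -546 kN·m

Load 1 — applied couple M₀=-14 kN·m at a=4 m (b=L-a=6):
  R_A = 0 kN
  M_A = -M₀ = -(-14) = 14 kN·m
Load 2 — point force P=-14 kN at a=10/3 m (b=L-a=20/3):
  R_A = P = (-14) = -14 kN
  M_A = Pa = (-14)·(10/3) = -140/3 kN·m
Load 3 — triangular load w₀=-19 kN/m (0→w₀ over full span):
  R_A = w₀L/2 = (-19)·10/2 = -95 kN
  M_A = w₀L²/3 = (-19)·10²/3 = -1900/3 kN·m
Load 4 — point force P=18 kN at a=20/3 m (b=L-a=10/3):
  R_A = P = 18 kN
  M_A = Pa = 18·(20/3) = 120 kN·m
Superposition: R_A = -91 kN, M_A = -546 kN·m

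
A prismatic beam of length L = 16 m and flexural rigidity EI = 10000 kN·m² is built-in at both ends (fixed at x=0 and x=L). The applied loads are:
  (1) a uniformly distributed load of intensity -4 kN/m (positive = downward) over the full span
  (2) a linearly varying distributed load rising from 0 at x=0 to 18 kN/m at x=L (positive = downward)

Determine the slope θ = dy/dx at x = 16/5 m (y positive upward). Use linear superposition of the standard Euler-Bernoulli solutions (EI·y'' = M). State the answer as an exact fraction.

θ(16/5) = -5632/390625 rad

Load 1 — uniform load w=-4 kN/m over full span:
  θ_1 = -wx(L-x)(L-2x)/(12EI) = -(-4)·(16/5)·(16-(16/5))·(16-2·(16/5))/(12·10000) = 1024/78125 rad
Load 2 — triangular load w₀=18 kN/m (0→w₀ over full span):
  θ_2 = -w₀(2x(L-x)(L-2x)(x+2L)+x²(L-x)²)/(120LEI) = -18·(2·(16/5)·(16-(16/5))·(16-2·(16/5))·((16/5)+2·16)+(16/5)²·(16-(16/5))²)/(120·16·10000) = -10752/390625 rad
Superposition: θ = Σ θ_i = -5632/390625 rad ≈ -0.014418 rad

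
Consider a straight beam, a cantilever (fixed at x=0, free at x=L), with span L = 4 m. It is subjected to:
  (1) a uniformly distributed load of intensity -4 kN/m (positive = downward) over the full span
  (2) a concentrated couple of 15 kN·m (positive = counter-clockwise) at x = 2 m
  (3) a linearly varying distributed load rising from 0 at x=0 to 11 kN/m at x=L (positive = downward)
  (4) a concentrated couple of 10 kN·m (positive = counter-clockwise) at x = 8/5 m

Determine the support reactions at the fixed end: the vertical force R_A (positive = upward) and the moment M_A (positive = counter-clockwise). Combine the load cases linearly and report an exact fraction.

Load 1 — uniform load w=-4 kN/m over full span:
  R_A = wL = (-4)·4 = -16 kN
  M_A = wL²/2 = (-4)·4²/2 = -32 kN·m
Load 2 — applied couple M₀=15 kN·m at a=2 m (b=L-a=2):
  R_A = 0 kN
  M_A = -M₀ = -15 kN·m
Load 3 — triangular load w₀=11 kN/m (0→w₀ over full span):
  R_A = w₀L/2 = 11·4/2 = 22 kN
  M_A = w₀L²/3 = 11·4²/3 = 176/3 kN·m
Load 4 — applied couple M₀=10 kN·m at a=8/5 m (b=L-a=12/5):
  R_A = 0 kN
  M_A = -M₀ = -10 kN·m
Superposition: R_A = 6 kN, M_A = 5/3 kN·m

R_A = 6 kN, M_A = 5/3 kN·m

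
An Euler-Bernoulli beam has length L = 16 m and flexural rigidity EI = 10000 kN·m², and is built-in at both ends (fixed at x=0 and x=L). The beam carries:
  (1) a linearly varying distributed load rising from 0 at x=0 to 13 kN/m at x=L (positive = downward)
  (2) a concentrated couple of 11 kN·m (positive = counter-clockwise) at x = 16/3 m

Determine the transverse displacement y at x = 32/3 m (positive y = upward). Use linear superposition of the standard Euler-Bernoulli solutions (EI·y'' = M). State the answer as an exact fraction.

Load 1 — triangular load w₀=13 kN/m (0→w₀ over full span):
  y_1 = -w₀x²(L-x)²(x+2L)/(120LEI) = -13·(32/3)²·(16-(32/3))²·((32/3)+2·16)/(120·16·10000) = -212992/2278125 m
Load 2 — applied couple M₀=11 kN·m at a=16/3 m (b=L-a=32/3):
  y_2 = (R_Ax³/6 - M_Ax²/2 - M₀(x-a)²/2)/EI  [x>a] with R_A=11/12, M_A=0 = ((11/12)·(32/3)³/6 - 0·(32/3)²/2 - 11·((32/3)-(16/3))²/2)/10000 = 88/30375 m
Superposition: y = Σ y_i = -206392/2278125 m ≈ -0.090597 m

y(32/3) = -206392/2278125 m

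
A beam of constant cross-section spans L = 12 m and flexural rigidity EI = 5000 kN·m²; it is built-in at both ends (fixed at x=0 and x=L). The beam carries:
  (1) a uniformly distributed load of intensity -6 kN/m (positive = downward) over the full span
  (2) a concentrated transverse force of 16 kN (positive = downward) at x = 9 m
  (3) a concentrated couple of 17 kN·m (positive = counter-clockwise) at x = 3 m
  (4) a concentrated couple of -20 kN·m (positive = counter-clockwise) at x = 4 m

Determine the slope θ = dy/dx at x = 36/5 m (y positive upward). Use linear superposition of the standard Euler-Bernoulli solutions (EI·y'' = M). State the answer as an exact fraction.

Load 1 — uniform load w=-6 kN/m over full span:
  θ_1 = -wx(L-x)(L-2x)/(12EI) = -(-6)·(36/5)·(12-(36/5))·(12-2·(36/5))/(12·5000) = -648/78125 rad
Load 2 — point force P=16 kN at a=9 m (b=L-a=3):
  θ_2 = -Pb²x(2aL-(3a+b)x)/(2L³EI)  [x≤a] = -16·3²·(36/5)·(2·9·12-(3·9+3)·(36/5))/(2·12³·5000) = 0 rad
Load 3 — applied couple M₀=17 kN·m at a=3 m (b=L-a=9):
  θ_3 = (R_Ax²/2 - M_Ax - M₀(x-a))/EI  [x>a] with R_A=51/32, M_A=-51/16 = ((51/32)·(36/5)²/2 - (-51/16)·(36/5) - 17·((36/5)-3))/5000 = -357/250000 rad
Load 4 — applied couple M₀=-20 kN·m at a=4 m (b=L-a=8):
  θ_4 = (R_Ax²/2 - M_Ax - M₀(x-a))/EI  [x>a] with R_A=-20/9, M_A=0 = ((-20/9)·(36/5)²/2 - 0·(36/5) - (-20)·((36/5)-4))/5000 = 4/3125 rad
Superposition: θ = Σ θ_i = -10553/1250000 rad ≈ -0.008442 rad

θ(36/5) = -10553/1250000 rad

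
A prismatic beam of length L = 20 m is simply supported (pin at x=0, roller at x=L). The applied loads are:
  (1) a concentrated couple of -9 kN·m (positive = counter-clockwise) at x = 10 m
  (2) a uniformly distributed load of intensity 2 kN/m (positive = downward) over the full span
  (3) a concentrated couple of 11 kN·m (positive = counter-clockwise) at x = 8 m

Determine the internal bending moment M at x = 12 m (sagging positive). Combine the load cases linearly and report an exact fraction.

Load 1 — applied couple M₀=-9 kN·m at a=10 m (b=L-a=10):
  M_1 = M₀x/L - M₀  [x>a] = (-9)·12/20 - (-9) = 18/5 kN·m
Load 2 — uniform load w=2 kN/m over full span:
  M_2 = wx(L-x)/2 = 2·12·(20-12)/2 = 96 kN·m
Load 3 — applied couple M₀=11 kN·m at a=8 m (b=L-a=12):
  M_3 = M₀x/L - M₀  [x>a] = 11·12/20 - 11 = -22/5 kN·m
Superposition: M = Σ M_i = 476/5 kN·m ≈ 95.200000 kN·m

M(12) = 476/5 kN·m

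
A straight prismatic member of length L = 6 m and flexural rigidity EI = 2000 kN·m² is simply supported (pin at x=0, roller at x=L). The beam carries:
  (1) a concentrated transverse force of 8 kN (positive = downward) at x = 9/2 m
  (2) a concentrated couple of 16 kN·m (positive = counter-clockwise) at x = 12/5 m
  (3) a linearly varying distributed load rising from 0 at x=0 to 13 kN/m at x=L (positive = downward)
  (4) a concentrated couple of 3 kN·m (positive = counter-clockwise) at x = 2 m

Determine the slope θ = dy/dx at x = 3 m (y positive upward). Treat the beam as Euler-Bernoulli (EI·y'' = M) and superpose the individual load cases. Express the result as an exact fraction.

Load 1 — point force P=8 kN at a=9/2 m (b=L-a=3/2):
  θ_1 = -Pb(L²-b²-3x²)/(6LEI)  [x≤a] = -8·(3/2)·(6²-(3/2)²-3·3²)/(6·6·2000) = -9/8000 rad
Load 2 — applied couple M₀=16 kN·m at a=12/5 m (b=L-a=18/5):
  θ_2 = (M₀x²/(2L)-M₀(x-a)+C₁)/EI  [x>a] with C₁=M₀(3b²-L²)/(6L)=32/25 = (16·3²/(2·6)-16·(3-(12/5))+(32/25))/2000 = 23/12500 rad
Load 3 — triangular load w₀=13 kN/m (0→w₀ over full span):
  θ_3 = -w₀(7L⁴-30L²x²+15x⁴)/(360LEI) = -13·(7·6⁴-30·6²·3²+15·3⁴)/(360·6·2000) = -273/160000 rad
Load 4 — applied couple M₀=3 kN·m at a=2 m (b=L-a=4):
  θ_4 = (M₀x²/(2L)-M₀(x-a)+C₁)/EI  [x>a] with C₁=M₀(3b²-L²)/(6L)=1 = (3·3²/(2·6)-3·(3-2)+1)/2000 = 1/8000 rad
Superposition: θ = Σ θ_i = -693/800000 rad ≈ -0.000866 rad

θ(3) = -693/800000 rad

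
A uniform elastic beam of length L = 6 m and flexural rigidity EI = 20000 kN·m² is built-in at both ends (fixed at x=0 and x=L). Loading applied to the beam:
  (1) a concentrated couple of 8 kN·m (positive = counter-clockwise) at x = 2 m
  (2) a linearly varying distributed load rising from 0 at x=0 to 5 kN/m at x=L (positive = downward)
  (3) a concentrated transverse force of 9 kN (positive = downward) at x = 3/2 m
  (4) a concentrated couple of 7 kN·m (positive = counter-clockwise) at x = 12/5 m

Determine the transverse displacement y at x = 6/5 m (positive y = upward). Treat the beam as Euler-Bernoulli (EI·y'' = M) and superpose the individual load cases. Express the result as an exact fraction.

y(6/5) = -296537/1000000000 m

Load 1 — applied couple M₀=8 kN·m at a=2 m (b=L-a=4):
  y_1 = (R_Ax³/6 - M_Ax²/2)/EI  [x≤a] with R_A=16/9, M_A=0 = ((16/9)·(6/5)³/6 - 0·(6/5)²/2)/20000 = 2/78125 m
Load 2 — triangular load w₀=5 kN/m (0→w₀ over full span):
  y_2 = -w₀x²(L-x)²(x+2L)/(120LEI) = -5·(6/5)²·(6-(6/5))²·((6/5)+2·6)/(120·6·20000) = -297/1953125 m
Load 3 — point force P=9 kN at a=3/2 m (b=L-a=9/2):
  y_3 = -Pb²x²(3aL-(3a+b)x)/(6L³EI)  [x≤a] = -9·(9/2)²·(6/5)²·(3·(3/2)·6-(3·(3/2)+(9/2))·(6/5))/(6·6³·20000) = -6561/40000000 m
Load 4 — applied couple M₀=7 kN·m at a=12/5 m (b=L-a=18/5):
  y_4 = (R_Ax³/6 - M_Ax²/2)/EI  [x≤a] with R_A=42/25, M_A=21/25 = ((42/25)·(6/5)³/6 - (21/25)·(6/5)²/2)/20000 = -189/31250000 m
Superposition: y = Σ y_i = -296537/1000000000 m ≈ -0.000297 m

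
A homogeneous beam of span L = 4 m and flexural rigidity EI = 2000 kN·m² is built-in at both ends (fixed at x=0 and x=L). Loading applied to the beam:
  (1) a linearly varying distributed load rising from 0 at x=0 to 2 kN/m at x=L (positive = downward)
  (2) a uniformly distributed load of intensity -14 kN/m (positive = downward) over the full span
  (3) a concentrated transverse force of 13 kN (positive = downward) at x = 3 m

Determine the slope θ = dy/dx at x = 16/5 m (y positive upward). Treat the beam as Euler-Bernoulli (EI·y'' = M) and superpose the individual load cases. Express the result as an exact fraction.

θ(16/5) = -16057/7500000 rad

Load 1 — triangular load w₀=2 kN/m (0→w₀ over full span):
  θ_1 = -w₀(2x(L-x)(L-2x)(x+2L)+x²(L-x)²)/(120LEI) = -2·(2·(16/5)·(4-(16/5))·(4-2·(16/5))·((16/5)+2·4)+(16/5)²·(4-(16/5))²)/(120·4·2000) = 64/234375 rad
Load 2 — uniform load w=-14 kN/m over full span:
  θ_2 = -wx(L-x)(L-2x)/(12EI) = -(-14)·(16/5)·(4-(16/5))·(4-2·(16/5))/(12·2000) = -56/15625 rad
Load 3 — point force P=13 kN at a=3 m (b=L-a=1):
  θ_3 = Pa²(L-x)(2bL-(3b+a)(L-x))/(2L³EI)  [x>a] = 13·3²·(4-(16/5))·(2·1·4-(3·1+3)·(4-(16/5)))/(2·4³·2000) = 117/100000 rad
Superposition: θ = Σ θ_i = -16057/7500000 rad ≈ -0.002141 rad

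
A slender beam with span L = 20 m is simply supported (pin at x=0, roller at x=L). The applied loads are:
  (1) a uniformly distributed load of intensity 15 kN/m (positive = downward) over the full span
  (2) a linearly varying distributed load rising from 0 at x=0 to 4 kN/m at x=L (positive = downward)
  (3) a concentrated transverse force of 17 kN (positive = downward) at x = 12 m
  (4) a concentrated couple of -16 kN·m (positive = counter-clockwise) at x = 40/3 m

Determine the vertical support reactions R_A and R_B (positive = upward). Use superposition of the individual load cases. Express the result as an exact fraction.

Load 1 — uniform load w=15 kN/m over full span:
  R_A = wL/2 = 15·20/2 = 150 kN
  R_B = wL/2 = 15·20/2 = 150 kN
Load 2 — triangular load w₀=4 kN/m (0→w₀ over full span):
  R_A = w₀L/6 = 4·20/6 = 40/3 kN
  R_B = w₀L/3 = 4·20/3 = 80/3 kN
Load 3 — point force P=17 kN at a=12 m (b=L-a=8):
  R_A = Pb/L = 17·8/20 = 34/5 kN
  R_B = Pa/L = 17·12/20 = 51/5 kN
Load 4 — applied couple M₀=-16 kN·m at a=40/3 m (b=L-a=20/3):
  R_A = M₀/L = (-16)/20 = -4/5 kN
  R_B = -M₀/L = -(-16)/20 = 4/5 kN
Superposition: R_A = 508/3 kN, R_B = 563/3 kN

R_A = 508/3 kN, R_B = 563/3 kN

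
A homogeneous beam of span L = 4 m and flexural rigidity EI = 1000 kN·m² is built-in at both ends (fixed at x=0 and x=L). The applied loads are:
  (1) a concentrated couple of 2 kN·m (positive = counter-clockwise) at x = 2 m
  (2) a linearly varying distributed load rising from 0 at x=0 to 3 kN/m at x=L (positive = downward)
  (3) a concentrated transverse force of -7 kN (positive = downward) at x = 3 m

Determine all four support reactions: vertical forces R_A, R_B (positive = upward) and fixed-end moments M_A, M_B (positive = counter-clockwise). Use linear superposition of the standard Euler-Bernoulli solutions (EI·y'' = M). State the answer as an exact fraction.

Load 1 — applied couple M₀=2 kN·m at a=2 m (b=L-a=2):
  R_A = 6M₀ab/L³ = 6·2·2·2/4³ = 3/4 kN
  M_A = M₀b(2a-b)/L² = 2·2·(2·2-2)/4² = 1/2 kN·m
  R_B = -6M₀ab/L³ = -6·2·2·2/4³ = -3/4 kN
  M_B = M₀a(2b-a)/L² = 2·2·(2·2-2)/4² = 1/2 kN·m
Load 2 — triangular load w₀=3 kN/m (0→w₀ over full span):
  R_A = 3w₀L/20 = 3·3·4/20 = 9/5 kN
  M_A = w₀L²/30 = 3·4²/30 = 8/5 kN·m
  R_B = 7w₀L/20 = 7·3·4/20 = 21/5 kN
  M_B = -w₀L²/20 = -3·4²/20 = -12/5 kN·m
Load 3 — point force P=-7 kN at a=3 m (b=L-a=1):
  R_A = Pb²(3a+b)/L³ = (-7)·1²·(3·3+1)/4³ = -35/32 kN
  M_A = Pab²/L² = (-7)·3·1²/4² = -21/16 kN·m
  R_B = Pa²(a+3b)/L³ = (-7)·3²·(3+3·1)/4³ = -189/32 kN
  M_B = -Pa²b/L² = -(-7)·3²·1/4² = 63/16 kN·m
Superposition: R_A = 233/160 kN, M_A = 63/80 kN·m, R_B = -393/160 kN, M_B = 163/80 kN·m

R_A = 233/160 kN, M_A = 63/80 kN·m, R_B = -393/160 kN, M_B = 163/80 kN·m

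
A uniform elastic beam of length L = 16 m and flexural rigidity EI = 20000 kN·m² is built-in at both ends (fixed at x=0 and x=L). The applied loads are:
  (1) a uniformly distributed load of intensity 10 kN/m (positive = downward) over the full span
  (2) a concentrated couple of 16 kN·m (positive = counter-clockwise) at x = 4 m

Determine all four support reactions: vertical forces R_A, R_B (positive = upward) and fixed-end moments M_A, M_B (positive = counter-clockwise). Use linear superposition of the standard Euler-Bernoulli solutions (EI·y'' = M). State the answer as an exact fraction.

Load 1 — uniform load w=10 kN/m over full span:
  R_A = wL/2 = 10·16/2 = 80 kN
  M_A = wL²/12 = 10·16²/12 = 640/3 kN·m
  R_B = wL/2 = 10·16/2 = 80 kN
  M_B = -wL²/12 = -10·16²/12 = -640/3 kN·m
Load 2 — applied couple M₀=16 kN·m at a=4 m (b=L-a=12):
  R_A = 6M₀ab/L³ = 6·16·4·12/16³ = 9/8 kN
  M_A = M₀b(2a-b)/L² = 16·12·(2·4-12)/16² = -3 kN·m
  R_B = -6M₀ab/L³ = -6·16·4·12/16³ = -9/8 kN
  M_B = M₀a(2b-a)/L² = 16·4·(2·12-4)/16² = 5 kN·m
Superposition: R_A = 649/8 kN, M_A = 631/3 kN·m, R_B = 631/8 kN, M_B = -625/3 kN·m

R_A = 649/8 kN, M_A = 631/3 kN·m, R_B = 631/8 kN, M_B = -625/3 kN·m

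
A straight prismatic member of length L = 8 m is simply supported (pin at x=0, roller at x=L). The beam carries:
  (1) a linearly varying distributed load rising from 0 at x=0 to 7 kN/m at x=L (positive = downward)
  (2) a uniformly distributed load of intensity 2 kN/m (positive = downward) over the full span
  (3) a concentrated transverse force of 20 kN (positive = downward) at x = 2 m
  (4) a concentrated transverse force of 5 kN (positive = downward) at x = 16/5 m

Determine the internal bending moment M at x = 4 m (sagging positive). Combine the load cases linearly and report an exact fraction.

M(4) = 72 kN·m

Load 1 — triangular load w₀=7 kN/m (0→w₀ over full span):
  M_1 = w₀Lx/6 - w₀x³/(6L) = 7·8·4/6 - 7·4³/(6·8) = 28 kN·m
Load 2 — uniform load w=2 kN/m over full span:
  M_2 = wx(L-x)/2 = 2·4·(8-4)/2 = 16 kN·m
Load 3 — point force P=20 kN at a=2 m (b=L-a=6):
  M_3 = Pa(L-x)/L  [x>a] = 20·2·(8-4)/8 = 20 kN·m
Load 4 — point force P=5 kN at a=16/5 m (b=L-a=24/5):
  M_4 = Pa(L-x)/L  [x>a] = 5·(16/5)·(8-4)/8 = 8 kN·m
Superposition: M = Σ M_i = 72 kN·m ≈ 72.000000 kN·m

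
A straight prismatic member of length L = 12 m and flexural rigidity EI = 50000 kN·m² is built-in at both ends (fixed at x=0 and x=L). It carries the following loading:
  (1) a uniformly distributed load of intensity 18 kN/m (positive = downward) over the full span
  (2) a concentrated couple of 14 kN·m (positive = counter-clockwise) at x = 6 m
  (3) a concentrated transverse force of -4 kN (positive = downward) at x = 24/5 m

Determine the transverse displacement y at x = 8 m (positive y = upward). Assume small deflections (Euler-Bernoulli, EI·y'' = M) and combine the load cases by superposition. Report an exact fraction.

y(8) = -69077/4687500 m

Load 1 — uniform load w=18 kN/m over full span:
  y_1 = -wx²(L-x)²/(24EI) = -18·8²·(12-8)²/(24·50000) = -48/3125 m
Load 2 — applied couple M₀=14 kN·m at a=6 m (b=L-a=6):
  y_2 = (R_Ax³/6 - M_Ax²/2 - M₀(x-a)²/2)/EI  [x>a] with R_A=7/4, M_A=7/2 = ((7/4)·8³/6 - (7/2)·8²/2 - 14·(8-6)²/2)/50000 = 7/37500 m
Load 3 — point force P=-4 kN at a=24/5 m (b=L-a=36/5):
  y_3 = -Pa²(L-x)²(3bL-(3b+a)(L-x))/(6L³EI)  [x>a] = -(-4)·(24/5)²·(12-8)²·(3·(36/5)·12-(3·(36/5)+(24/5))·(12-8))/(6·12³·50000) = 512/1171875 m
Superposition: y = Σ y_i = -69077/4687500 m ≈ -0.014736 m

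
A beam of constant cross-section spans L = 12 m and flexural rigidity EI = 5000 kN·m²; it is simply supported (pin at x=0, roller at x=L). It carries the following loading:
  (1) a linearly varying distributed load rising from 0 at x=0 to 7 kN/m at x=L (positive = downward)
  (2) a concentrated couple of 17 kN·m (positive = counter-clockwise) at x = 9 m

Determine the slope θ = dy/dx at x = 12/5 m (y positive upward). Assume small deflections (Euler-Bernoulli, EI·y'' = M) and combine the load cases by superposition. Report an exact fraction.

Load 1 — triangular load w₀=7 kN/m (0→w₀ over full span):
  θ_1 = -w₀(7L⁴-30L²x²+15x⁴)/(360LEI) = -7·(7·12⁴-30·12²·(12/5)²+15·(12/5)⁴)/(360·12·5000) = -15288/390625 rad
Load 2 — applied couple M₀=17 kN·m at a=9 m (b=L-a=3):
  θ_2 = (M₀x²/(2L)+C₁)/EI  [x≤a] with C₁=M₀(3b²-L²)/(6L)=-221/8 = (17·(12/5)²/(2·12)+(-221/8))/5000 = -4709/1000000 rad
Superposition: θ = Σ θ_i = -1096157/25000000 rad ≈ -0.043846 rad

θ(12/5) = -1096157/25000000 rad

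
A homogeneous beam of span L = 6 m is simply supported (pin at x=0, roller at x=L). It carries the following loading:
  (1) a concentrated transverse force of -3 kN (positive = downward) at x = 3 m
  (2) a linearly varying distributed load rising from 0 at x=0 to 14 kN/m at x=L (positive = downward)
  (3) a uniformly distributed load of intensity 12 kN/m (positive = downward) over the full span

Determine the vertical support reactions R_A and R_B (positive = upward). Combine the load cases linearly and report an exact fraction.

R_A = 97/2 kN, R_B = 125/2 kN

Load 1 — point force P=-3 kN at a=3 m (b=L-a=3):
  R_A = Pb/L = (-3)·3/6 = -3/2 kN
  R_B = Pa/L = (-3)·3/6 = -3/2 kN
Load 2 — triangular load w₀=14 kN/m (0→w₀ over full span):
  R_A = w₀L/6 = 14·6/6 = 14 kN
  R_B = w₀L/3 = 14·6/3 = 28 kN
Load 3 — uniform load w=12 kN/m over full span:
  R_A = wL/2 = 12·6/2 = 36 kN
  R_B = wL/2 = 12·6/2 = 36 kN
Superposition: R_A = 97/2 kN, R_B = 125/2 kN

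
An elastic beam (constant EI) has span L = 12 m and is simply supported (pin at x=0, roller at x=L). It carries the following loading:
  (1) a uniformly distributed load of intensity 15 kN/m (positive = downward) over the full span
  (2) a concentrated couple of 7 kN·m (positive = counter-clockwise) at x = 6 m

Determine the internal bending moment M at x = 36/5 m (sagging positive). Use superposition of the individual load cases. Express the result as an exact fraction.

M(36/5) = 1282/5 kN·m

Load 1 — uniform load w=15 kN/m over full span:
  M_1 = wx(L-x)/2 = 15·(36/5)·(12-(36/5))/2 = 1296/5 kN·m
Load 2 — applied couple M₀=7 kN·m at a=6 m (b=L-a=6):
  M_2 = M₀x/L - M₀  [x>a] = 7·(36/5)/12 - 7 = -14/5 kN·m
Superposition: M = Σ M_i = 1282/5 kN·m ≈ 256.400000 kN·m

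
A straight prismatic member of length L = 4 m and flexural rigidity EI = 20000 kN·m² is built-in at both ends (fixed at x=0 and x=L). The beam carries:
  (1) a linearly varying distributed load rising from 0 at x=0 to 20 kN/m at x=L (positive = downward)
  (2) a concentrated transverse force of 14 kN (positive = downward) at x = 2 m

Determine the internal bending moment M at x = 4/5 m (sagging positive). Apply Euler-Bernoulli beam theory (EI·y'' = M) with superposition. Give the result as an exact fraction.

M(4/5) = -217/75 kN·m

Load 1 — triangular load w₀=20 kN/m (0→w₀ over full span):
  M_1 = 3w₀Lx/20 - w₀L²/30 - w₀x³/(6L) = 3·20·4·(4/5)/20 - 20·4²/30 - 20·(4/5)³/(6·4) = -112/75 kN·m
Load 2 — point force P=14 kN at a=2 m (b=L-a=2):
  M_2 = Pb²(3a+b)x/L³ - Pab²/L²  [x≤a] = 14·2²·(3·2+2)·(4/5)/4³ - 14·2·2²/4² = -7/5 kN·m
Superposition: M = Σ M_i = -217/75 kN·m ≈ -2.893333 kN·m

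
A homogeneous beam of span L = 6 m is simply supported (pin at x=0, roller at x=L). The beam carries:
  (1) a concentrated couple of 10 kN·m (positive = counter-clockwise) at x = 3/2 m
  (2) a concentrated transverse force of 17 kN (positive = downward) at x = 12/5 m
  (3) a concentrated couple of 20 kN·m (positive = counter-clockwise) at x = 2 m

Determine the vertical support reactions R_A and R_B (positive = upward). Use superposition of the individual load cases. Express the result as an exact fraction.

R_A = 76/5 kN, R_B = 9/5 kN

Load 1 — applied couple M₀=10 kN·m at a=3/2 m (b=L-a=9/2):
  R_A = M₀/L = 10/6 = 5/3 kN
  R_B = -M₀/L = -10/6 = -5/3 kN
Load 2 — point force P=17 kN at a=12/5 m (b=L-a=18/5):
  R_A = Pb/L = 17·(18/5)/6 = 51/5 kN
  R_B = Pa/L = 17·(12/5)/6 = 34/5 kN
Load 3 — applied couple M₀=20 kN·m at a=2 m (b=L-a=4):
  R_A = M₀/L = 20/6 = 10/3 kN
  R_B = -M₀/L = -20/6 = -10/3 kN
Superposition: R_A = 76/5 kN, R_B = 9/5 kN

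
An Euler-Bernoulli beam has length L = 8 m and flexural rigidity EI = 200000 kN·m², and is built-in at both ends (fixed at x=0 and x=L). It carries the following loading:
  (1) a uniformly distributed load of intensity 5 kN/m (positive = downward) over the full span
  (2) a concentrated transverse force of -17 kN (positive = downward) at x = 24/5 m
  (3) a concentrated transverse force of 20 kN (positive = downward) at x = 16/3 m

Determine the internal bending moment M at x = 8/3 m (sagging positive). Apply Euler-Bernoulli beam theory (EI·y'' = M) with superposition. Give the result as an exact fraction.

Load 1 — uniform load w=5 kN/m over full span:
  M_1 = wLx/2 - wL²/12 - wx²/2 = 5·8·(8/3)/2 - 5·8²/12 - 5·(8/3)²/2 = 80/9 kN·m
Load 2 — point force P=-17 kN at a=24/5 m (b=L-a=16/5):
  M_2 = Pb²(3a+b)x/L³ - Pab²/L²  [x≤a] = (-17)·(16/5)²·(3·(24/5)+(16/5))·(8/3)/8³ - (-17)·(24/5)·(16/5)²/8² = -1088/375 kN·m
Load 3 — point force P=20 kN at a=16/3 m (b=L-a=8/3):
  M_3 = Pb²(3a+b)x/L³ - Pab²/L²  [x≤a] = 20·(8/3)²·(3·(16/3)+(8/3))·(8/3)/8³ - 20·(16/3)·(8/3)²/8² = 160/81 kN·m
Superposition: M = Σ M_i = 80624/10125 kN·m ≈ 7.962864 kN·m

M(8/3) = 80624/10125 kN·m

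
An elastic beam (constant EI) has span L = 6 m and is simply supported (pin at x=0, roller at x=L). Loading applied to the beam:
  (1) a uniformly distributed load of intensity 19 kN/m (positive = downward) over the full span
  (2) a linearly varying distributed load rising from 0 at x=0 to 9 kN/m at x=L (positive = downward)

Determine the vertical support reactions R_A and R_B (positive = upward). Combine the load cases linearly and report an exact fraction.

R_A = 66 kN, R_B = 75 kN

Load 1 — uniform load w=19 kN/m over full span:
  R_A = wL/2 = 19·6/2 = 57 kN
  R_B = wL/2 = 19·6/2 = 57 kN
Load 2 — triangular load w₀=9 kN/m (0→w₀ over full span):
  R_A = w₀L/6 = 9·6/6 = 9 kN
  R_B = w₀L/3 = 9·6/3 = 18 kN
Superposition: R_A = 66 kN, R_B = 75 kN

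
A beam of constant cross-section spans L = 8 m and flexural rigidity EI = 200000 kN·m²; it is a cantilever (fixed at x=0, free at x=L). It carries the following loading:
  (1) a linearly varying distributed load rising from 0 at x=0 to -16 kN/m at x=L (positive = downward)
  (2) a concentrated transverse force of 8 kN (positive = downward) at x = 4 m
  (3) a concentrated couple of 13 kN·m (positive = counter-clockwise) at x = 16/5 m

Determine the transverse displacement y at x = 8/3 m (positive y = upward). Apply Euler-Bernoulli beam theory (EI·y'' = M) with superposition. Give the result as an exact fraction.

y(8/3) = 110641/22781250 m

Load 1 — triangular load w₀=-16 kN/m (0→w₀ over full span):
  y_1 = (w₀Lx³/12-w₀L²x²/6-w₀x⁵/(120L))/EI = ((-16)·8·(8/3)³/12-(-16)·8²·(8/3)²/6-(-16)·(8/3)⁵/(120·8))/200000 = 57728/11390625 m
Load 2 — point force P=8 kN at a=4 m (b=L-a=4):
  y_2 = -Px²(3a-x)/(6EI)  [x≤a] = -8·(8/3)²·(3·4-(8/3))/(6·200000) = -112/253125 m
Load 3 — applied couple M₀=13 kN·m at a=16/5 m (b=L-a=24/5):
  y_3 = M₀x²/(2EI)  [x≤a] = 13·(8/3)²/(2·200000) = 13/56250 m
Superposition: y = Σ y_i = 110641/22781250 m ≈ 0.004857 m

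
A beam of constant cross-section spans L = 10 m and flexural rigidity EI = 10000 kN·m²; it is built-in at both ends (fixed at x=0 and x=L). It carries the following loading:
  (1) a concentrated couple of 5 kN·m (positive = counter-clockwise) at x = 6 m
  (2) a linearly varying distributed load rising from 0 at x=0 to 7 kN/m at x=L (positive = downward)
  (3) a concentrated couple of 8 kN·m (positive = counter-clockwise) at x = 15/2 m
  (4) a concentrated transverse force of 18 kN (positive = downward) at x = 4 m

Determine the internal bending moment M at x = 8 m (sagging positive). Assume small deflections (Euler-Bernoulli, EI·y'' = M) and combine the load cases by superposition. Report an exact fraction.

M(8) = -5861/750 kN·m

Load 1 — applied couple M₀=5 kN·m at a=6 m (b=L-a=4):
  M_1 = R_Ax - M_A - M₀  [x>a] with R_A=18/25, M_A=8/5 = (18/25)·8 - (8/5) - 5 = -21/25 kN·m
Load 2 — triangular load w₀=7 kN/m (0→w₀ over full span):
  M_2 = 3w₀Lx/20 - w₀L²/30 - w₀x³/(6L) = 3·7·10·8/20 - 7·10²/30 - 7·8³/(6·10) = 14/15 kN·m
Load 3 — applied couple M₀=8 kN·m at a=15/2 m (b=L-a=5/2):
  M_3 = R_Ax - M_A - M₀  [x>a] with R_A=9/10, M_A=5/2 = (9/10)·8 - (5/2) - 8 = -33/10 kN·m
Load 4 — point force P=18 kN at a=4 m (b=L-a=6):
  M_4 = Pa²(a+3b)(L-x)/L³ - Pa²b/L²  [x>a] = 18·4²·(4+3·6)·(10-8)/10³ - 18·4²·6/10² = -576/125 kN·m
Superposition: M = Σ M_i = -5861/750 kN·m ≈ -7.814667 kN·m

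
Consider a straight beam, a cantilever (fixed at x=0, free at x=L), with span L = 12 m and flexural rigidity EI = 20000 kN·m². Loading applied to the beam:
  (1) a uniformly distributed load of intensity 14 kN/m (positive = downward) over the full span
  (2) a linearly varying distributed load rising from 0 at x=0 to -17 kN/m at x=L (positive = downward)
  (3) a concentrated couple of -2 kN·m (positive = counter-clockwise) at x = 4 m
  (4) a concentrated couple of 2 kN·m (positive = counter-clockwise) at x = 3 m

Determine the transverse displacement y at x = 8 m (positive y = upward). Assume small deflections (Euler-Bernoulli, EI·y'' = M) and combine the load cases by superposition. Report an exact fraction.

y(8) = -113557/900000 m

Load 1 — uniform load w=14 kN/m over full span:
  y_1 = -wx²(x²-4Lx+6L²)/(24EI) = -14·8²·(8²-4·12·8+6·12²)/(24·20000) = -1904/1875 m
Load 2 — triangular load w₀=-17 kN/m (0→w₀ over full span):
  y_2 = (w₀Lx³/12-w₀L²x²/6-w₀x⁵/(120L))/EI = ((-17)·12·8³/12-(-17)·12²·8²/6-(-17)·8⁵/(120·12))/20000 = 25024/28125 m
Load 3 — applied couple M₀=-2 kN·m at a=4 m (b=L-a=8):
  y_3 = M₀a(2x-a)/(2EI)  [x>a] = (-2)·4·(2·8-4)/(2·20000) = -3/1250 m
Load 4 — applied couple M₀=2 kN·m at a=3 m (b=L-a=9):
  y_4 = M₀a(2x-a)/(2EI)  [x>a] = 2·3·(2·8-3)/(2·20000) = 39/20000 m
Superposition: y = Σ y_i = -113557/900000 m ≈ -0.126174 m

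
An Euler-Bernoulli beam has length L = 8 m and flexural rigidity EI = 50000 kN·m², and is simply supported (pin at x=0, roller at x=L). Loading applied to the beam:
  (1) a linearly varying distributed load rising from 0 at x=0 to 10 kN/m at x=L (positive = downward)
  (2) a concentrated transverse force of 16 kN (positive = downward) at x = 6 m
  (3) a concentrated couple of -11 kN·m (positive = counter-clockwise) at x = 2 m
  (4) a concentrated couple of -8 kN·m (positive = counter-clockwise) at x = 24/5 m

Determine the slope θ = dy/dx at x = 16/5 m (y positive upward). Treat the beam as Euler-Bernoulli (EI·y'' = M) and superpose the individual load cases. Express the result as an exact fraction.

θ(16/5) = -268951/225000000 rad

Load 1 — triangular load w₀=10 kN/m (0→w₀ over full span):
  θ_1 = -w₀(7L⁴-30L²x²+15x⁴)/(360LEI) = -10·(7·8⁴-30·8²·(16/5)²+15·(16/5)⁴)/(360·8·50000) = -2584/3515625 rad
Load 2 — point force P=16 kN at a=6 m (b=L-a=2):
  θ_2 = -Pb(L²-b²-3x²)/(6LEI)  [x≤a] = -16·2·(8²-2²-3·(16/5)²)/(6·8·50000) = -61/156250 rad
Load 3 — applied couple M₀=-11 kN·m at a=2 m (b=L-a=6):
  θ_3 = (M₀x²/(2L)-M₀(x-a)+C₁)/EI  [x>a] with C₁=M₀(3b²-L²)/(6L)=-121/12 = ((-11)·(16/5)²/(2·8)-(-11)·((16/5)-2)+(-121/12))/50000 = -1177/15000000 rad
Load 4 — applied couple M₀=-8 kN·m at a=24/5 m (b=L-a=16/5):
  θ_4 = (M₀x²/(2L)+C₁)/EI  [x≤a] with C₁=M₀(3b²-L²)/(6L)=416/75 = ((-8)·(16/5)²/(2·8)+(416/75))/50000 = 2/234375 rad
Superposition: θ = Σ θ_i = -268951/225000000 rad ≈ -0.001195 rad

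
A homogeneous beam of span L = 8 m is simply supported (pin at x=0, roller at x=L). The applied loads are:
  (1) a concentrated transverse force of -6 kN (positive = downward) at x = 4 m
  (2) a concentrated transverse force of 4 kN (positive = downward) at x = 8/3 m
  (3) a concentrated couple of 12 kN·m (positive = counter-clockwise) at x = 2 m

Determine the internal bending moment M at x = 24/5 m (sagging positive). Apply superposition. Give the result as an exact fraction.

M(24/5) = -152/15 kN·m

Load 1 — point force P=-6 kN at a=4 m (b=L-a=4):
  M_1 = Pa(L-x)/L  [x>a] = (-6)·4·(8-(24/5))/8 = -48/5 kN·m
Load 2 — point force P=4 kN at a=8/3 m (b=L-a=16/3):
  M_2 = Pa(L-x)/L  [x>a] = 4·(8/3)·(8-(24/5))/8 = 64/15 kN·m
Load 3 — applied couple M₀=12 kN·m at a=2 m (b=L-a=6):
  M_3 = M₀x/L - M₀  [x>a] = 12·(24/5)/8 - 12 = -24/5 kN·m
Superposition: M = Σ M_i = -152/15 kN·m ≈ -10.133333 kN·m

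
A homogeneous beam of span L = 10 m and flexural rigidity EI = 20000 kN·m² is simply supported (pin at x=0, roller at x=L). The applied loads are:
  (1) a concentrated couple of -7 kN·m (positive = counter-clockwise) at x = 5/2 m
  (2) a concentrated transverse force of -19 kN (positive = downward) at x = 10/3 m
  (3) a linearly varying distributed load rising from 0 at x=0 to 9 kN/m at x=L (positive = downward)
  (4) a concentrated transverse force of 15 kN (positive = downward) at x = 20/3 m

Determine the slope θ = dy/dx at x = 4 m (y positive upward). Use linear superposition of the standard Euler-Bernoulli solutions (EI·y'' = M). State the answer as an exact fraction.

Load 1 — applied couple M₀=-7 kN·m at a=5/2 m (b=L-a=15/2):
  θ_1 = (M₀x²/(2L)-M₀(x-a)+C₁)/EI  [x>a] with C₁=M₀(3b²-L²)/(6L)=-385/48 = ((-7)·4²/(2·10)-(-7)·(4-(5/2))+(-385/48))/20000 = -749/4800000 rad
Load 2 — point force P=-19 kN at a=10/3 m (b=L-a=20/3):
  θ_2 = -Pa(2L²-6Lx+3x²+a²)/(6LEI)  [x>a] = -(-19)·(10/3)·(2·10²-6·10·4+3·4²+(10/3)²)/(6·10·20000) = 817/810000 rad
Load 3 — triangular load w₀=9 kN/m (0→w₀ over full span):
  θ_3 = -w₀(7L⁴-30L²x²+15x⁴)/(360LEI) = -9·(7·10⁴-30·10²·4²+15·4⁴)/(360·10·20000) = -323/100000 rad
Load 4 — point force P=15 kN at a=20/3 m (b=L-a=10/3):
  θ_4 = -Pb(L²-b²-3x²)/(6LEI)  [x≤a] = -15·(10/3)·(10²-(10/3)²-3·4²)/(6·10·20000) = -23/13500 rad
Superposition: θ = Σ θ_i = -528911/129600000 rad ≈ -0.004081 rad

θ(4) = -528911/129600000 rad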